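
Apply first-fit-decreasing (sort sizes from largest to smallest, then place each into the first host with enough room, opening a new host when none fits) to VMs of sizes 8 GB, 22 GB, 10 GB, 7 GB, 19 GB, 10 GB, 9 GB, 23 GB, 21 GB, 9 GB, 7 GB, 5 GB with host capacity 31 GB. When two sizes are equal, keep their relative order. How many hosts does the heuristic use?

Sorted descending: 23, 22, 21, 19, 10, 10, 9, 9, 8, 7, 7, 5.
  23 → host 1 (new)  [load 23/31]
  22 → host 2 (new)  [load 22/31]
  21 → host 3 (new)  [load 21/31]
  19 → host 4 (new)  [load 19/31]
  10 → host 3  [load 31/31]
  10 → host 4  [load 29/31]
  9 → host 2  [load 31/31]
  9 → host 5 (new)  [load 9/31]
  8 → host 1  [load 31/31]
  7 → host 5  [load 16/31]
  7 → host 5  [load 23/31]
  5 → host 5  [load 28/31]
5 hosts opened.

5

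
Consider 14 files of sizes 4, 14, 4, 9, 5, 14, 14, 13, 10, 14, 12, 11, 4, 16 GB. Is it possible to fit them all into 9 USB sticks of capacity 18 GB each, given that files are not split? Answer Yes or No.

Total = 144 GB; ⌈144/18⌉ = 8.
9 files each exceed half the capacity and cannot share a USB stick, forcing at least 9 USB sticks.
The bound of 9 does not rule out 9, but exhaustive search shows no assignment into 9 USB sticks of capacity 18 GB exists — the minimum is 10.

No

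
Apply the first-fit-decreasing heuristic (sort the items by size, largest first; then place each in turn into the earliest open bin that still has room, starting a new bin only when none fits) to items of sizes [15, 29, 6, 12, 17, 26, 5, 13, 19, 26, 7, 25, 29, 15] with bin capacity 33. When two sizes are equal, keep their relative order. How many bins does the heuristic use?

8

Sorted descending: 29, 29, 26, 26, 25, 19, 17, 15, 15, 13, 12, 7, 6, 5.
  29 → bin 1 (new)  [load 29/33]
  29 → bin 2 (new)  [load 29/33]
  26 → bin 3 (new)  [load 26/33]
  26 → bin 4 (new)  [load 26/33]
  25 → bin 5 (new)  [load 25/33]
  19 → bin 6 (new)  [load 19/33]
  17 → bin 7 (new)  [load 17/33]
  15 → bin 7  [load 32/33]
  15 → bin 8 (new)  [load 15/33]
  13 → bin 6  [load 32/33]
  12 → bin 8  [load 27/33]
  7 → bin 3  [load 33/33]
  6 → bin 4  [load 32/33]
  5 → bin 5  [load 30/33]
8 bins opened.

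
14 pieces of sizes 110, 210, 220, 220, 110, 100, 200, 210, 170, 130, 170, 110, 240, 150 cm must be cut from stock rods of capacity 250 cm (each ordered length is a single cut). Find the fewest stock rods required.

Total = 240 + 220 + 220 + 210 + 210 + 200 + 170 + 170 + 150 + 130 + 110 + 110 + 110 + 100 = 2350 cm.
Lower bound: ⌈2350/250⌉ = 10 stock rods.
A packing using 11 stock rods:
  stock rod 1: 240 = 240
  stock rod 2: 220 = 220
  stock rod 3: 220 = 220
  stock rod 4: 210 = 210
  stock rod 5: 210 = 210
  stock rod 6: 200 = 200
  stock rod 7: 170 = 170
  stock rod 8: 170 = 170
  stock rod 9: 150 + 100 = 250
  stock rod 10: 130 + 110 = 240
  stock rod 11: 110 + 110 = 220
No arrangement into 10 stock rods stays within capacity, so 11 is optimal.

11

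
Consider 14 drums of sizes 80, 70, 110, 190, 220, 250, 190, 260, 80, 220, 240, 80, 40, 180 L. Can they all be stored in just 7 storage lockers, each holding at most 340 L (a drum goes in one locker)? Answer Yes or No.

No

Total = 2210 L; ⌈2210/340⌉ = 7.
8 drums each exceed half the capacity and cannot share a locker, forcing at least 8 storage lockers.
At least 8 storage lockers are required, but only 7 are allowed.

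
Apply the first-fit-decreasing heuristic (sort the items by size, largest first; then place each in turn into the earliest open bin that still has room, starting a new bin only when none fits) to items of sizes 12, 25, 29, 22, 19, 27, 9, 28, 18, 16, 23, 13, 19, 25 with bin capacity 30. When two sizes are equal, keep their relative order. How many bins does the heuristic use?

11

Sorted descending: 29, 28, 27, 25, 25, 23, 22, 19, 19, 18, 16, 13, 12, 9.
  29 → bin 1 (new)  [load 29/30]
  28 → bin 2 (new)  [load 28/30]
  27 → bin 3 (new)  [load 27/30]
  25 → bin 4 (new)  [load 25/30]
  25 → bin 5 (new)  [load 25/30]
  23 → bin 6 (new)  [load 23/30]
  22 → bin 7 (new)  [load 22/30]
  19 → bin 8 (new)  [load 19/30]
  19 → bin 9 (new)  [load 19/30]
  18 → bin 10 (new)  [load 18/30]
  16 → bin 11 (new)  [load 16/30]
  13 → bin 11  [load 29/30]
  12 → bin 10  [load 30/30]
  9 → bin 8  [load 28/30]
11 bins opened.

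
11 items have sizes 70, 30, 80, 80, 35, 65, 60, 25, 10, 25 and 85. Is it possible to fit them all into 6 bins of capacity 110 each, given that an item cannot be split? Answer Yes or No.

A valid assignment using 6 bins:
  bin 1: 85 + 25 = 110
  bin 2: 80 + 30 = 110
  bin 3: 80 + 25 = 105
  bin 4: 70 + 35 = 105
  bin 5: 65 + 10 = 75
  bin 6: 60 = 60
Every load is within 110, so 6 bins suffice.

Yes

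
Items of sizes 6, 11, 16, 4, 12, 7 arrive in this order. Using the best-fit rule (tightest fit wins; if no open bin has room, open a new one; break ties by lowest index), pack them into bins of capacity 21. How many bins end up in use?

  6 → bin 1 (new)  [load 6/21]
  11 → bin 1  [load 17/21]
  16 → bin 2 (new)  [load 16/21]
  4 → bin 1  [load 21/21]
  12 → bin 3 (new)  [load 12/21]
  7 → bin 3  [load 19/21]
3 bins opened.

3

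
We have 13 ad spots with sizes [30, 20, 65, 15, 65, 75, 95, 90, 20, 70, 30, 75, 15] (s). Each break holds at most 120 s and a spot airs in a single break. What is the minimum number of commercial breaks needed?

7

Total = 95 + 90 + 75 + 75 + 70 + 65 + 65 + 30 + 30 + 20 + 20 + 15 + 15 = 665 s.
Lower bound: ⌈665/120⌉ = 6 commercial breaks.
Also, 7 ad spots each exceed 60 s, and no two of those can share a break, so at least 7 commercial breaks are needed.
A packing using 7 commercial breaks:
  break 1: 95 + 20 = 115
  break 2: 90 + 30 = 120
  break 3: 75 + 30 + 15 = 120
  break 4: 75 + 20 + 15 = 110
  break 5: 70 = 70
  break 6: 65 = 65
  break 7: 65 = 65
This matches the lower bound, so 7 is optimal.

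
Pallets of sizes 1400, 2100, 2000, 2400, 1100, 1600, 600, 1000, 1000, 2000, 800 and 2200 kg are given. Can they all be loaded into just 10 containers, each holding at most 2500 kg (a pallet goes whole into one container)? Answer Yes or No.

A valid assignment using 9 containers:
  container 1: 2400 = 2400
  container 2: 2200 = 2200
  container 3: 2100 = 2100
  container 4: 2000 = 2000
  container 5: 2000 = 2000
  container 6: 1600 + 800 = 2400
  container 7: 1400 + 1100 = 2500
  container 8: 1000 + 1000 = 2000
  container 9: 600 = 600
That uses only 9 ≤ 10, so 10 containers are enough.

Yes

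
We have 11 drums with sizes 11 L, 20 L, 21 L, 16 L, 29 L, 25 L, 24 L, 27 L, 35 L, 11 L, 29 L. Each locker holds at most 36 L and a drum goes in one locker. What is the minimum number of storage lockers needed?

Total = 35 + 29 + 29 + 27 + 25 + 24 + 21 + 20 + 16 + 11 + 11 = 248 L.
Lower bound: ⌈248/36⌉ = 7 storage lockers.
Also, 8 drums each exceed 18 L, and no two of those can share a locker, so at least 8 storage lockers are needed.
A packing using 8 storage lockers:
  locker 1: 35 = 35
  locker 2: 29 = 29
  locker 3: 29 = 29
  locker 4: 27 = 27
  locker 5: 25 + 11 = 36
  locker 6: 24 + 11 = 35
  locker 7: 21 = 21
  locker 8: 20 + 16 = 36
This matches the lower bound, so 8 is optimal.

8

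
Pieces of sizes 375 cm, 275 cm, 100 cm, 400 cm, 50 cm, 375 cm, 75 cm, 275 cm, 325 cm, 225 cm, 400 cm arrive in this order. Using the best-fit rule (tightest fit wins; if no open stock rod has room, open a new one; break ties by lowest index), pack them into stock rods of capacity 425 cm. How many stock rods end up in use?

  375 → stock rod 1 (new)  [load 375/425]
  275 → stock rod 2 (new)  [load 275/425]
  100 → stock rod 2  [load 375/425]
  400 → stock rod 3 (new)  [load 400/425]
  50 → stock rod 1  [load 425/425]
  375 → stock rod 4 (new)  [load 375/425]
  75 → stock rod 5 (new)  [load 75/425]
  275 → stock rod 5  [load 350/425]
  325 → stock rod 6 (new)  [load 325/425]
  225 → stock rod 7 (new)  [load 225/425]
  400 → stock rod 8 (new)  [load 400/425]
8 stock rods opened.

8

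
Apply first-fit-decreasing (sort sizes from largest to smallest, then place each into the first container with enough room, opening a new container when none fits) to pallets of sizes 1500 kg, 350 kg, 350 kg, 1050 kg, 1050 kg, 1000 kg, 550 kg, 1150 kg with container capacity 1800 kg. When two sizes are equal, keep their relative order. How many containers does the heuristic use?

5

Sorted descending: 1500, 1150, 1050, 1050, 1000, 550, 350, 350.
  1500 → container 1 (new)  [load 1500/1800]
  1150 → container 2 (new)  [load 1150/1800]
  1050 → container 3 (new)  [load 1050/1800]
  1050 → container 4 (new)  [load 1050/1800]
  1000 → container 5 (new)  [load 1000/1800]
  550 → container 2  [load 1700/1800]
  350 → container 3  [load 1400/1800]
  350 → container 3  [load 1750/1800]
5 containers opened.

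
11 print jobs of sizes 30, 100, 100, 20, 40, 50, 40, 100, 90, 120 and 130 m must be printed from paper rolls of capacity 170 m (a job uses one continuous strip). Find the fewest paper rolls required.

Total = 130 + 120 + 100 + 100 + 100 + 90 + 50 + 40 + 40 + 30 + 20 = 820 m.
Lower bound: ⌈820/170⌉ = 5 paper rolls.
Also, 6 print jobs each exceed 85 m, and no two of those can share a roll, so at least 6 paper rolls are needed.
A packing using 6 paper rolls:
  roll 1: 130 + 40 = 170
  roll 2: 120 + 50 = 170
  roll 3: 100 + 40 + 30 = 170
  roll 4: 100 + 20 = 120
  roll 5: 100 = 100
  roll 6: 90 = 90
This matches the lower bound, so 6 is optimal.

6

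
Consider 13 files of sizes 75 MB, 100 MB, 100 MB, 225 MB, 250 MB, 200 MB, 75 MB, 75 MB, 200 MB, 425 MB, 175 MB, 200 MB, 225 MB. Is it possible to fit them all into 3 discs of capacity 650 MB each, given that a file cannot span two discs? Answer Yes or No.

Total = 2325 MB; ⌈2325/650⌉ = 4.
At least 4 discs are required, but only 3 are allowed.

No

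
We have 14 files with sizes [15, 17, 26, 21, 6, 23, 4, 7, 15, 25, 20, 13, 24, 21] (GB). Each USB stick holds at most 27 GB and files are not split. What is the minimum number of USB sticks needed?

Total = 26 + 25 + 24 + 23 + 21 + 21 + 20 + 17 + 15 + 15 + 13 + 7 + 6 + 4 = 237 GB.
Lower bound: ⌈237/27⌉ = 9 USB sticks.
Also, 10 files each exceed 27/2 GB, and no two of those can share a USB stick, so at least 10 USB sticks are needed.
A packing using 11 USB sticks:
  USB stick 1: 26 = 26
  USB stick 2: 25 = 25
  USB stick 3: 24 = 24
  USB stick 4: 23 + 4 = 27
  USB stick 5: 21 + 6 = 27
  USB stick 6: 21 = 21
  USB stick 7: 20 + 7 = 27
  USB stick 8: 17 = 17
  USB stick 9: 15 = 15
  USB stick 10: 15 = 15
  USB stick 11: 13 = 13
No arrangement into 10 USB sticks stays within capacity, so 11 is optimal.

11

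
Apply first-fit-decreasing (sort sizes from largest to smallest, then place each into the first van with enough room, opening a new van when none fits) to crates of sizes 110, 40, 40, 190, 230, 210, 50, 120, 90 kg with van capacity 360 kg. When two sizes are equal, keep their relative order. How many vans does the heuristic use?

4

Sorted descending: 230, 210, 190, 120, 110, 90, 50, 40, 40.
  230 → van 1 (new)  [load 230/360]
  210 → van 2 (new)  [load 210/360]
  190 → van 3 (new)  [load 190/360]
  120 → van 1  [load 350/360]
  110 → van 2  [load 320/360]
  90 → van 3  [load 280/360]
  50 → van 3  [load 330/360]
  40 → van 2  [load 360/360]
  40 → van 4 (new)  [load 40/360]
4 vans opened.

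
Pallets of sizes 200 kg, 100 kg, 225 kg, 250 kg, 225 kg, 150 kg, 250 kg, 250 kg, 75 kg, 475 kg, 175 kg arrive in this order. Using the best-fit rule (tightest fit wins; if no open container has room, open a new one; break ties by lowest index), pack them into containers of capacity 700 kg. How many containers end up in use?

  200 → container 1 (new)  [load 200/700]
  100 → container 1  [load 300/700]
  225 → container 1  [load 525/700]
  250 → container 2 (new)  [load 250/700]
  225 → container 2  [load 475/700]
  150 → container 1  [load 675/700]
  250 → container 3 (new)  [load 250/700]
  250 → container 3  [load 500/700]
  75 → container 3  [load 575/700]
  475 → container 4 (new)  [load 475/700]
  175 → container 2  [load 650/700]
4 containers opened.

4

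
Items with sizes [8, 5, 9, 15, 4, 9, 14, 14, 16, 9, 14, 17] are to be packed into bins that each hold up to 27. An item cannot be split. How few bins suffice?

6

Total = 17 + 16 + 15 + 14 + 14 + 14 + 9 + 9 + 9 + 8 + 5 + 4 = 134.
Lower bound: ⌈134/27⌉ = 5 bins.
Also, 6 items each exceed 27/2, and no two of those can share a bin, so at least 6 bins are needed.
A packing using 6 bins:
  bin 1: 17 + 9 = 26
  bin 2: 16 + 9 = 25
  bin 3: 15 + 9 = 24
  bin 4: 14 + 8 + 5 = 27
  bin 5: 14 + 4 = 18
  bin 6: 14 = 14
This matches the lower bound, so 6 is optimal.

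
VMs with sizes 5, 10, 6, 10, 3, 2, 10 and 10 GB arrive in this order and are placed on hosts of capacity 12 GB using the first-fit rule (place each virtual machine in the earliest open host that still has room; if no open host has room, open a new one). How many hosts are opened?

6

  5 → host 1 (new)  [load 5/12]
  10 → host 2 (new)  [load 10/12]
  6 → host 1  [load 11/12]
  10 → host 3 (new)  [load 10/12]
  3 → host 4 (new)  [load 3/12]
  2 → host 2  [load 12/12]
  10 → host 5 (new)  [load 10/12]
  10 → host 6 (new)  [load 10/12]
6 hosts opened.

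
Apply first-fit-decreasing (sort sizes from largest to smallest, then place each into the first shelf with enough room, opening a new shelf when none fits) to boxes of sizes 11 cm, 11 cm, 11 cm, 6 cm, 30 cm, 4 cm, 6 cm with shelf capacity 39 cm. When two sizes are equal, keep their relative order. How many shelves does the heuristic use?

3

Sorted descending: 30, 11, 11, 11, 6, 6, 4.
  30 → shelf 1 (new)  [load 30/39]
  11 → shelf 2 (new)  [load 11/39]
  11 → shelf 2  [load 22/39]
  11 → shelf 2  [load 33/39]
  6 → shelf 1  [load 36/39]
  6 → shelf 2  [load 39/39]
  4 → shelf 3 (new)  [load 4/39]
3 shelves opened.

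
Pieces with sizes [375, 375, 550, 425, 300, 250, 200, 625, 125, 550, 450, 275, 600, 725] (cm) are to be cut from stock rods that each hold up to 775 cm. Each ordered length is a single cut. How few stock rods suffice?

9

Total = 725 + 625 + 600 + 550 + 550 + 450 + 425 + 375 + 375 + 300 + 275 + 250 + 200 + 125 = 5825 cm.
Lower bound: ⌈5825/775⌉ = 8 stock rods.
A packing using 9 stock rods:
  stock rod 1: 725 = 725
  stock rod 2: 625 + 125 = 750
  stock rod 3: 600 = 600
  stock rod 4: 550 + 200 = 750
  stock rod 5: 550 = 550
  stock rod 6: 450 + 300 = 750
  stock rod 7: 425 + 275 = 700
  stock rod 8: 375 + 375 = 750
  stock rod 9: 250 = 250
No arrangement into 8 stock rods stays within capacity, so 9 is optimal.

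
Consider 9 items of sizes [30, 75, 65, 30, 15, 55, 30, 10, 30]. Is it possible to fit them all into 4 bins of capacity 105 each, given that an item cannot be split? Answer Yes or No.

Yes

A valid assignment using 4 bins:
  bin 1: 75 + 30 = 105
  bin 2: 65 + 30 + 10 = 105
  bin 3: 55 + 30 + 15 = 100
  bin 4: 30 = 30
Every load is within 105, so 4 bins suffice.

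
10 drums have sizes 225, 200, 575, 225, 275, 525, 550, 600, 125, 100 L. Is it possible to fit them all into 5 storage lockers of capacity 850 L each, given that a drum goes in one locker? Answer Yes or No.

Yes

A valid assignment using 5 storage lockers:
  locker 1: 600 + 225 = 825
  locker 2: 575 + 275 = 850
  locker 3: 550 + 225 = 775
  locker 4: 525 + 200 + 125 = 850
  locker 5: 100 = 100
Every load is within 850 L, so 5 storage lockers suffice.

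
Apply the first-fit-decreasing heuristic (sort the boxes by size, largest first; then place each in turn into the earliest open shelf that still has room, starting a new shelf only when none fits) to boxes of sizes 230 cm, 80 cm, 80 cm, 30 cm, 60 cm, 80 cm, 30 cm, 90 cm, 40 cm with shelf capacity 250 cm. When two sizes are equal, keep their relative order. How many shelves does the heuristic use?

3

Sorted descending: 230, 90, 80, 80, 80, 60, 40, 30, 30.
  230 → shelf 1 (new)  [load 230/250]
  90 → shelf 2 (new)  [load 90/250]
  80 → shelf 2  [load 170/250]
  80 → shelf 2  [load 250/250]
  80 → shelf 3 (new)  [load 80/250]
  60 → shelf 3  [load 140/250]
  40 → shelf 3  [load 180/250]
  30 → shelf 3  [load 210/250]
  30 → shelf 3  [load 240/250]
3 shelves opened.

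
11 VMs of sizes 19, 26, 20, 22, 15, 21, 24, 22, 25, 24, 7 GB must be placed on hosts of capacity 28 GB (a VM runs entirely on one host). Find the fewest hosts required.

10

Total = 26 + 25 + 24 + 24 + 22 + 22 + 21 + 20 + 19 + 15 + 7 = 225 GB.
Lower bound: ⌈225/28⌉ = 9 hosts.
Also, 10 VMs each exceed 14 GB, and no two of those can share a host, so at least 10 hosts are needed.
A packing using 10 hosts:
  host 1: 26 = 26
  host 2: 25 = 25
  host 3: 24 = 24
  host 4: 24 = 24
  host 5: 22 = 22
  host 6: 22 = 22
  host 7: 21 + 7 = 28
  host 8: 20 = 20
  host 9: 19 = 19
  host 10: 15 = 15
This matches the lower bound, so 10 is optimal.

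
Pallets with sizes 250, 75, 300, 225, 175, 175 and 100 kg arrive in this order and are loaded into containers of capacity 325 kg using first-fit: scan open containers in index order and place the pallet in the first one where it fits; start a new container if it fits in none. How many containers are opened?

5

  250 → container 1 (new)  [load 250/325]
  75 → container 1  [load 325/325]
  300 → container 2 (new)  [load 300/325]
  225 → container 3 (new)  [load 225/325]
  175 → container 4 (new)  [load 175/325]
  175 → container 5 (new)  [load 175/325]
  100 → container 3  [load 325/325]
5 containers opened.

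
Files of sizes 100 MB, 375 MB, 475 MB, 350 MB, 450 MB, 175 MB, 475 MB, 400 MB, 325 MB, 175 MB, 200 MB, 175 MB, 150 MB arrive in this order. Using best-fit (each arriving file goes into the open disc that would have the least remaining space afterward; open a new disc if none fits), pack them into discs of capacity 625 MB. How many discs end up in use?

  100 → disc 1 (new)  [load 100/625]
  375 → disc 1  [load 475/625]
  475 → disc 2 (new)  [load 475/625]
  350 → disc 3 (new)  [load 350/625]
  450 → disc 4 (new)  [load 450/625]
  175 → disc 4  [load 625/625]
  475 → disc 5 (new)  [load 475/625]
  400 → disc 6 (new)  [load 400/625]
  325 → disc 7 (new)  [load 325/625]
  175 → disc 6  [load 575/625]
  200 → disc 3  [load 550/625]
  175 → disc 7  [load 500/625]
  150 → disc 1  [load 625/625]
7 discs opened.

7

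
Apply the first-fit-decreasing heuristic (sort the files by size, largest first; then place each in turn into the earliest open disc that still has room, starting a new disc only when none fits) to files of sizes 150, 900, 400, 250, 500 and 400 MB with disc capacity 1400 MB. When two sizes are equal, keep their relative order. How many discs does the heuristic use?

Sorted descending: 900, 500, 400, 400, 250, 150.
  900 → disc 1 (new)  [load 900/1400]
  500 → disc 1  [load 1400/1400]
  400 → disc 2 (new)  [load 400/1400]
  400 → disc 2  [load 800/1400]
  250 → disc 2  [load 1050/1400]
  150 → disc 2  [load 1200/1400]
2 discs opened.

2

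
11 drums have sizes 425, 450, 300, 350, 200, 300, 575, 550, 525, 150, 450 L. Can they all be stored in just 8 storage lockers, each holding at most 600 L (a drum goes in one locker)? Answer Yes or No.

A valid assignment using 8 storage lockers:
  locker 1: 575 = 575
  locker 2: 550 = 550
  locker 3: 525 = 525
  locker 4: 450 + 150 = 600
  locker 5: 450 = 450
  locker 6: 425 = 425
  locker 7: 350 + 200 = 550
  locker 8: 300 + 300 = 600
Every load is within 600 L, so 8 storage lockers suffice.

Yes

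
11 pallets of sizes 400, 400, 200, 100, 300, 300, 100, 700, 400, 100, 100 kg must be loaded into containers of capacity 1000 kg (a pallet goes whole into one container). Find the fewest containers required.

4

Total = 700 + 400 + 400 + 400 + 300 + 300 + 200 + 100 + 100 + 100 + 100 = 3100 kg.
Lower bound: ⌈3100/1000⌉ = 4 containers.
A packing using 4 containers:
  container 1: 700 + 300 = 1000
  container 2: 400 + 400 + 200 = 1000
  container 3: 400 + 300 + 100 + 100 + 100 = 1000
  container 4: 100 = 100
This matches the lower bound, so 4 is optimal.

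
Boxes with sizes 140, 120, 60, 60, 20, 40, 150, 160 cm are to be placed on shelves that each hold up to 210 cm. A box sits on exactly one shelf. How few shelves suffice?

4

Total = 160 + 150 + 140 + 120 + 60 + 60 + 40 + 20 = 750 cm.
Lower bound: ⌈750/210⌉ = 4 shelves.
A packing using 4 shelves:
  shelf 1: 160 + 40 = 200
  shelf 2: 150 + 60 = 210
  shelf 3: 140 + 60 = 200
  shelf 4: 120 + 20 = 140
This matches the lower bound, so 4 is optimal.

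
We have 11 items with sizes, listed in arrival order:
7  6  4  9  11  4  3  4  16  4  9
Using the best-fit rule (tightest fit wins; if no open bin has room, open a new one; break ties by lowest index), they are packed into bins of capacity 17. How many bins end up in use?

  7 → bin 1 (new)  [load 7/17]
  6 → bin 1  [load 13/17]
  4 → bin 1  [load 17/17]
  9 → bin 2 (new)  [load 9/17]
  11 → bin 3 (new)  [load 11/17]
  4 → bin 3  [load 15/17]
  3 → bin 2  [load 12/17]
  4 → bin 2  [load 16/17]
  16 → bin 4 (new)  [load 16/17]
  4 → bin 5 (new)  [load 4/17]
  9 → bin 5  [load 13/17]
5 bins opened.

5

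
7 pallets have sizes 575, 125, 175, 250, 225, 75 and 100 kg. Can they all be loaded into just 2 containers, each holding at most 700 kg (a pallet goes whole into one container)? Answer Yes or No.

No

Total = 1525 kg; ⌈1525/700⌉ = 3.
At least 3 containers are required, but only 2 are allowed.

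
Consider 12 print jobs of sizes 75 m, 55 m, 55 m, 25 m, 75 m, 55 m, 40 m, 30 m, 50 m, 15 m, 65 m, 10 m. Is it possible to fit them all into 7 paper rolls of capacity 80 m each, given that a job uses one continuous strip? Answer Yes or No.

Total = 550 m; ⌈550/80⌉ = 7.
The bound of 7 does not rule out 7, but exhaustive search shows no assignment into 7 paper rolls of capacity 80 m exists — the minimum is 8.

No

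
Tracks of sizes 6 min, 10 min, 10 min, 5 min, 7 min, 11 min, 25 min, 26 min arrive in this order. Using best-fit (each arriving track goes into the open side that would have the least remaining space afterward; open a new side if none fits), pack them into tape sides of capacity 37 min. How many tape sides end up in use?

  6 → side 1 (new)  [load 6/37]
  10 → side 1  [load 16/37]
  10 → side 1  [load 26/37]
  5 → side 1  [load 31/37]
  7 → side 2 (new)  [load 7/37]
  11 → side 2  [load 18/37]
  25 → side 3 (new)  [load 25/37]
  26 → side 4 (new)  [load 26/37]
4 tape sides opened.

4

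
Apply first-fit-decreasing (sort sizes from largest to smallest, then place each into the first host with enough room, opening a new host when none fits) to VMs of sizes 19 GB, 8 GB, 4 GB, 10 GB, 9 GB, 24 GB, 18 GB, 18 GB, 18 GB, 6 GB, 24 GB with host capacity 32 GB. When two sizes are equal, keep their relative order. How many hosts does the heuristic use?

6

Sorted descending: 24, 24, 19, 18, 18, 18, 10, 9, 8, 6, 4.
  24 → host 1 (new)  [load 24/32]
  24 → host 2 (new)  [load 24/32]
  19 → host 3 (new)  [load 19/32]
  18 → host 4 (new)  [load 18/32]
  18 → host 5 (new)  [load 18/32]
  18 → host 6 (new)  [load 18/32]
  10 → host 3  [load 29/32]
  9 → host 4  [load 27/32]
  8 → host 1  [load 32/32]
  6 → host 2  [load 30/32]
  4 → host 4  [load 31/32]
6 hosts opened.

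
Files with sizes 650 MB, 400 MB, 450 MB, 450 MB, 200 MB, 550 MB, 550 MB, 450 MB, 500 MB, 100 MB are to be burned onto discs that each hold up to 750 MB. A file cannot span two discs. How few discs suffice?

Total = 650 + 550 + 550 + 500 + 450 + 450 + 450 + 400 + 200 + 100 = 4300 MB.
Lower bound: ⌈4300/750⌉ = 6 discs.
Also, 8 files each exceed 375 MB, and no two of those can share a disc, so at least 8 discs are needed.
A packing using 8 discs:
  disc 1: 650 + 100 = 750
  disc 2: 550 + 200 = 750
  disc 3: 550 = 550
  disc 4: 500 = 500
  disc 5: 450 = 450
  disc 6: 450 = 450
  disc 7: 450 = 450
  disc 8: 400 = 400
This matches the lower bound, so 8 is optimal.

8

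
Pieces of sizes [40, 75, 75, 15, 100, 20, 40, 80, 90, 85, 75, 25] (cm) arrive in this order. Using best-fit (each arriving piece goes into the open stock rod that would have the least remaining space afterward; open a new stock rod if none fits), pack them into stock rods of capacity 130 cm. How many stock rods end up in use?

  40 → stock rod 1 (new)  [load 40/130]
  75 → stock rod 1  [load 115/130]
  75 → stock rod 2 (new)  [load 75/130]
  15 → stock rod 1  [load 130/130]
  100 → stock rod 3 (new)  [load 100/130]
  20 → stock rod 3  [load 120/130]
  40 → stock rod 2  [load 115/130]
  80 → stock rod 4 (new)  [load 80/130]
  90 → stock rod 5 (new)  [load 90/130]
  85 → stock rod 6 (new)  [load 85/130]
  75 → stock rod 7 (new)  [load 75/130]
  25 → stock rod 5  [load 115/130]
7 stock rods opened.

7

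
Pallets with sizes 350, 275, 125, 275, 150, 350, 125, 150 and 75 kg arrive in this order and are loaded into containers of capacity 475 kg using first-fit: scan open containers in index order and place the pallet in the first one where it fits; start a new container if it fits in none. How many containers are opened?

5

  350 → container 1 (new)  [load 350/475]
  275 → container 2 (new)  [load 275/475]
  125 → container 1  [load 475/475]
  275 → container 3 (new)  [load 275/475]
  150 → container 2  [load 425/475]
  350 → container 4 (new)  [load 350/475]
  125 → container 3  [load 400/475]
  150 → container 5 (new)  [load 150/475]
  75 → container 3  [load 475/475]
5 containers opened.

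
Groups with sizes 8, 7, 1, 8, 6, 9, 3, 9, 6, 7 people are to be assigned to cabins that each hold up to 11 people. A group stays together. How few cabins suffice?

Total = 9 + 9 + 8 + 8 + 7 + 7 + 6 + 6 + 3 + 1 = 64 people.
Lower bound: ⌈64/11⌉ = 6 cabins.
Also, 8 groups each exceed 11/2 people, and no two of those can share a cabin, so at least 8 cabins are needed.
A packing using 8 cabins:
  cabin 1: 9 + 1 = 10
  cabin 2: 9 = 9
  cabin 3: 8 + 3 = 11
  cabin 4: 8 = 8
  cabin 5: 7 = 7
  cabin 6: 7 = 7
  cabin 7: 6 = 6
  cabin 8: 6 = 6
This matches the lower bound, so 8 is optimal.

8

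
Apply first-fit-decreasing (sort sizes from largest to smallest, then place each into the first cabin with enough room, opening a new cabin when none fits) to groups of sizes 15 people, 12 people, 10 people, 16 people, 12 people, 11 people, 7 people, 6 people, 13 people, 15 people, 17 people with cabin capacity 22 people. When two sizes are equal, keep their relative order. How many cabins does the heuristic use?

Sorted descending: 17, 16, 15, 15, 13, 12, 12, 11, 10, 7, 6.
  17 → cabin 1 (new)  [load 17/22]
  16 → cabin 2 (new)  [load 16/22]
  15 → cabin 3 (new)  [load 15/22]
  15 → cabin 4 (new)  [load 15/22]
  13 → cabin 5 (new)  [load 13/22]
  12 → cabin 6 (new)  [load 12/22]
  12 → cabin 7 (new)  [load 12/22]
  11 → cabin 8 (new)  [load 11/22]
  10 → cabin 6  [load 22/22]
  7 → cabin 3  [load 22/22]
  6 → cabin 2  [load 22/22]
8 cabins opened.

8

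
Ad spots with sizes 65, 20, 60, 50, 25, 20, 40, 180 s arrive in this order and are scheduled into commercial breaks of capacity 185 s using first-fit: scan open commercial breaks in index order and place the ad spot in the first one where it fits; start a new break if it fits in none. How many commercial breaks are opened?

  65 → break 1 (new)  [load 65/185]
  20 → break 1  [load 85/185]
  60 → break 1  [load 145/185]
  50 → break 2 (new)  [load 50/185]
  25 → break 1  [load 170/185]
  20 → break 2  [load 70/185]
  40 → break 2  [load 110/185]
  180 → break 3 (new)  [load 180/185]
3 commercial breaks opened.

3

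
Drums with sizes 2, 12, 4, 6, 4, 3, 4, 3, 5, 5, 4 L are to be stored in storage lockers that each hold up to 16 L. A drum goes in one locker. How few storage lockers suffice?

Total = 12 + 6 + 5 + 5 + 4 + 4 + 4 + 4 + 3 + 3 + 2 = 52 L.
Lower bound: ⌈52/16⌉ = 4 storage lockers.
A packing using 4 storage lockers:
  locker 1: 12 + 4 = 16
  locker 2: 6 + 5 + 5 = 16
  locker 3: 4 + 4 + 4 + 3 = 15
  locker 4: 3 + 2 = 5
This matches the lower bound, so 4 is optimal.

4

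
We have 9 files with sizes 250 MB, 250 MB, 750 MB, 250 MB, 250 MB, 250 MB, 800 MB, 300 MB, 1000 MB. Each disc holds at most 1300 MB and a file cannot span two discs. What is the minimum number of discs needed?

4

Total = 1000 + 800 + 750 + 300 + 250 + 250 + 250 + 250 + 250 = 4100 MB.
Lower bound: ⌈4100/1300⌉ = 4 discs.
A packing using 4 discs:
  disc 1: 1000 + 300 = 1300
  disc 2: 800 + 250 + 250 = 1300
  disc 3: 750 + 250 + 250 = 1250
  disc 4: 250 = 250
This matches the lower bound, so 4 is optimal.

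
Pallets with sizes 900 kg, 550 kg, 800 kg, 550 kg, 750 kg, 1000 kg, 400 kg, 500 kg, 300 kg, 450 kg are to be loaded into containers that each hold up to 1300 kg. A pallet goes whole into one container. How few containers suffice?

5

Total = 1000 + 900 + 800 + 750 + 550 + 550 + 500 + 450 + 400 + 300 = 6200 kg.
Lower bound: ⌈6200/1300⌉ = 5 containers.
A packing using 5 containers:
  container 1: 1000 + 300 = 1300
  container 2: 900 + 400 = 1300
  container 3: 800 + 500 = 1300
  container 4: 750 + 550 = 1300
  container 5: 550 + 450 = 1000
This matches the lower bound, so 5 is optimal.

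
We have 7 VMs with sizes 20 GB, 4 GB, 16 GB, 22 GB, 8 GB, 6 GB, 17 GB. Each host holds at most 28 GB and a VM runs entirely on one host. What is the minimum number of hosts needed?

4

Total = 22 + 20 + 17 + 16 + 8 + 6 + 4 = 93 GB.
Lower bound: ⌈93/28⌉ = 4 hosts.
A packing using 4 hosts:
  host 1: 22 + 6 = 28
  host 2: 20 + 8 = 28
  host 3: 17 + 4 = 21
  host 4: 16 = 16
This matches the lower bound, so 4 is optimal.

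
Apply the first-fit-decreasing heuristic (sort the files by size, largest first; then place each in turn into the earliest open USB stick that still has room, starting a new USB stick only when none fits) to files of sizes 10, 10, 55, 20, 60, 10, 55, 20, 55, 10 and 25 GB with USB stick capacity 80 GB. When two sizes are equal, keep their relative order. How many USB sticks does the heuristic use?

5

Sorted descending: 60, 55, 55, 55, 25, 20, 20, 10, 10, 10, 10.
  60 → USB stick 1 (new)  [load 60/80]
  55 → USB stick 2 (new)  [load 55/80]
  55 → USB stick 3 (new)  [load 55/80]
  55 → USB stick 4 (new)  [load 55/80]
  25 → USB stick 2  [load 80/80]
  20 → USB stick 1  [load 80/80]
  20 → USB stick 3  [load 75/80]
  10 → USB stick 4  [load 65/80]
  10 → USB stick 4  [load 75/80]
  10 → USB stick 5 (new)  [load 10/80]
  10 → USB stick 5  [load 20/80]
5 USB sticks opened.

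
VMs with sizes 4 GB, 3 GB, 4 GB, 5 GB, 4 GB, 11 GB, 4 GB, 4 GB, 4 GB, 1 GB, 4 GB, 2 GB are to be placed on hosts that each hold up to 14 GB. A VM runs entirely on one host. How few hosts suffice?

4

Total = 11 + 5 + 4 + 4 + 4 + 4 + 4 + 4 + 4 + 3 + 2 + 1 = 50 GB.
Lower bound: ⌈50/14⌉ = 4 hosts.
A packing using 4 hosts:
  host 1: 11 + 3 = 14
  host 2: 5 + 4 + 4 + 1 = 14
  host 3: 4 + 4 + 4 + 2 = 14
  host 4: 4 + 4 = 8
This matches the lower bound, so 4 is optimal.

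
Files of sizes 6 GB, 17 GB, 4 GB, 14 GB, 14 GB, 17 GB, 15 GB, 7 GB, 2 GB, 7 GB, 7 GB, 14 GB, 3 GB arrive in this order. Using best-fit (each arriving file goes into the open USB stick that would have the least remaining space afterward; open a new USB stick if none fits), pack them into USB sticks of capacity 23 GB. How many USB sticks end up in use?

  6 → USB stick 1 (new)  [load 6/23]
  17 → USB stick 1  [load 23/23]
  4 → USB stick 2 (new)  [load 4/23]
  14 → USB stick 2  [load 18/23]
  14 → USB stick 3 (new)  [load 14/23]
  17 → USB stick 4 (new)  [load 17/23]
  15 → USB stick 5 (new)  [load 15/23]
  7 → USB stick 5  [load 22/23]
  2 → USB stick 2  [load 20/23]
  7 → USB stick 3  [load 21/23]
  7 → USB stick 6 (new)  [load 7/23]
  14 → USB stick 6  [load 21/23]
  3 → USB stick 2  [load 23/23]
6 USB sticks opened.

6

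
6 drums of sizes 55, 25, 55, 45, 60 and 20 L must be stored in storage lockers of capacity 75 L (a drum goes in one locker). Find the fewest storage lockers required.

Total = 60 + 55 + 55 + 45 + 25 + 20 = 260 L.
Lower bound: ⌈260/75⌉ = 4 storage lockers.
A packing using 4 storage lockers:
  locker 1: 60 = 60
  locker 2: 55 + 20 = 75
  locker 3: 55 = 55
  locker 4: 45 + 25 = 70
This matches the lower bound, so 4 is optimal.

4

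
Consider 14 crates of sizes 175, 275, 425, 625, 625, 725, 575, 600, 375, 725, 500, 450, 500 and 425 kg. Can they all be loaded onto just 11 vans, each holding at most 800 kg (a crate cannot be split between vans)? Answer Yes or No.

A valid assignment using 11 vans:
  van 1: 725 = 725
  van 2: 725 = 725
  van 3: 625 + 175 = 800
  van 4: 625 = 625
  van 5: 600 = 600
  van 6: 575 = 575
  van 7: 500 + 275 = 775
  van 8: 500 = 500
  van 9: 450 = 450
  van 10: 425 + 375 = 800
  van 11: 425 = 425
Every load is within 800 kg, so 11 vans suffice.

Yes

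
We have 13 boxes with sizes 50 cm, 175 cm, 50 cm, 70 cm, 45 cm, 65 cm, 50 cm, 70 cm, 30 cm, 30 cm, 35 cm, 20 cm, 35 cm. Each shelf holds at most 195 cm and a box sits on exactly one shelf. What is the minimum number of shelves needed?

4

Total = 175 + 70 + 70 + 65 + 50 + 50 + 50 + 45 + 35 + 35 + 30 + 30 + 20 = 725 cm.
Lower bound: ⌈725/195⌉ = 4 shelves.
A packing using 4 shelves:
  shelf 1: 175 + 20 = 195
  shelf 2: 70 + 70 + 50 = 190
  shelf 3: 65 + 50 + 50 + 30 = 195
  shelf 4: 45 + 35 + 35 + 30 = 145
This matches the lower bound, so 4 is optimal.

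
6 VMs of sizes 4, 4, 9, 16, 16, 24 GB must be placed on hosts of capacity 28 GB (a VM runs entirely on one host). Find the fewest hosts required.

3

Total = 24 + 16 + 16 + 9 + 4 + 4 = 73 GB.
Lower bound: ⌈73/28⌉ = 3 hosts.
A packing using 3 hosts:
  host 1: 24 + 4 = 28
  host 2: 16 + 9 = 25
  host 3: 16 + 4 = 20
This matches the lower bound, so 3 is optimal.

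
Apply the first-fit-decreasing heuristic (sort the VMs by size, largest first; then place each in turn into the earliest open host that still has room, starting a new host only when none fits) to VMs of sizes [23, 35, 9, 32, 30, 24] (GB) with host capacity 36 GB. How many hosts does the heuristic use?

Sorted descending: 35, 32, 30, 24, 23, 9.
  35 → host 1 (new)  [load 35/36]
  32 → host 2 (new)  [load 32/36]
  30 → host 3 (new)  [load 30/36]
  24 → host 4 (new)  [load 24/36]
  23 → host 5 (new)  [load 23/36]
  9 → host 4  [load 33/36]
5 hosts opened.

5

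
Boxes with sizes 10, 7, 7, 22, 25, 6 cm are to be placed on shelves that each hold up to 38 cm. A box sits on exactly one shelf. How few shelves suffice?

3

Total = 25 + 22 + 10 + 7 + 7 + 6 = 77 cm.
Lower bound: ⌈77/38⌉ = 3 shelves.
A packing using 3 shelves:
  shelf 1: 25 + 10 = 35
  shelf 2: 22 + 7 + 7 = 36
  shelf 3: 6 = 6
This matches the lower bound, so 3 is optimal.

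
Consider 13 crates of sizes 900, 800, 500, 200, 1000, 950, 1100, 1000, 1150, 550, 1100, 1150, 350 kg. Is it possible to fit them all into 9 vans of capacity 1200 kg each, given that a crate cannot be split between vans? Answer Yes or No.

No

Total = 10750 kg; ⌈10750/1200⌉ = 9.
The bound of 9 does not rule out 9, but exhaustive search shows no assignment into 9 vans of capacity 1200 kg exists — the minimum is 10.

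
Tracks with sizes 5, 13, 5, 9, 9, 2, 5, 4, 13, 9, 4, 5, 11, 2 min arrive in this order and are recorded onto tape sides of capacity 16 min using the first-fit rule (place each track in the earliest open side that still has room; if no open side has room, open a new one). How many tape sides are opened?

7

  5 → side 1 (new)  [load 5/16]
  13 → side 2 (new)  [load 13/16]
  5 → side 1  [load 10/16]
  9 → side 3 (new)  [load 9/16]
  9 → side 4 (new)  [load 9/16]
  2 → side 1  [load 12/16]
  5 → side 3  [load 14/16]
  4 → side 1  [load 16/16]
  13 → side 5 (new)  [load 13/16]
  9 → side 6 (new)  [load 9/16]
  4 → side 4  [load 13/16]
  5 → side 6  [load 14/16]
  11 → side 7 (new)  [load 11/16]
  2 → side 2  [load 15/16]
7 tape sides opened.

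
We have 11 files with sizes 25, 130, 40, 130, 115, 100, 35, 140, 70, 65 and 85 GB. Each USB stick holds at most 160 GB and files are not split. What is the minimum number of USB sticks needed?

Total = 140 + 130 + 130 + 115 + 100 + 85 + 70 + 65 + 40 + 35 + 25 = 935 GB.
Lower bound: ⌈935/160⌉ = 6 USB sticks.
A packing using 7 USB sticks:
  USB stick 1: 140 = 140
  USB stick 2: 130 + 25 = 155
  USB stick 3: 130 = 130
  USB stick 4: 115 + 40 = 155
  USB stick 5: 100 + 35 = 135
  USB stick 6: 85 + 70 = 155
  USB stick 7: 65 = 65
No arrangement into 6 USB sticks stays within capacity, so 7 is optimal.

7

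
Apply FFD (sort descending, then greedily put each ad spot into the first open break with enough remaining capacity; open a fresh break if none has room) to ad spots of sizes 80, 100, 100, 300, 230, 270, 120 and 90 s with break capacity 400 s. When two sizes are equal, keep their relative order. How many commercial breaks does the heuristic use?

4

Sorted descending: 300, 270, 230, 120, 100, 100, 90, 80.
  300 → break 1 (new)  [load 300/400]
  270 → break 2 (new)  [load 270/400]
  230 → break 3 (new)  [load 230/400]
  120 → break 2  [load 390/400]
  100 → break 1  [load 400/400]
  100 → break 3  [load 330/400]
  90 → break 4 (new)  [load 90/400]
  80 → break 4  [load 170/400]
4 commercial breaks opened.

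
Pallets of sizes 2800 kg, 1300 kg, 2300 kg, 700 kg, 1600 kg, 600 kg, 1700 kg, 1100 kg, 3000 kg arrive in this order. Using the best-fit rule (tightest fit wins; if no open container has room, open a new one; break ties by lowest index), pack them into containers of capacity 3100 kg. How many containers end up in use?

6

  2800 → container 1 (new)  [load 2800/3100]
  1300 → container 2 (new)  [load 1300/3100]
  2300 → container 3 (new)  [load 2300/3100]
  700 → container 3  [load 3000/3100]
  1600 → container 2  [load 2900/3100]
  600 → container 4 (new)  [load 600/3100]
  1700 → container 4  [load 2300/3100]
  1100 → container 5 (new)  [load 1100/3100]
  3000 → container 6 (new)  [load 3000/3100]
6 containers opened.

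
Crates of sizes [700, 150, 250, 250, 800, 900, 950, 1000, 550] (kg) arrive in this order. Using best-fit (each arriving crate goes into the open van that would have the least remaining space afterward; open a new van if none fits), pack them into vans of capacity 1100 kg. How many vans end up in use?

6

  700 → van 1 (new)  [load 700/1100]
  150 → van 1  [load 850/1100]
  250 → van 1  [load 1100/1100]
  250 → van 2 (new)  [load 250/1100]
  800 → van 2  [load 1050/1100]
  900 → van 3 (new)  [load 900/1100]
  950 → van 4 (new)  [load 950/1100]
  1000 → van 5 (new)  [load 1000/1100]
  550 → van 6 (new)  [load 550/1100]
6 vans opened.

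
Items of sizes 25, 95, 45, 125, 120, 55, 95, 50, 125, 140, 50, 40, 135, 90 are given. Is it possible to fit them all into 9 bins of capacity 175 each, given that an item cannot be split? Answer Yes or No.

A valid assignment using 8 bins:
  bin 1: 140 + 25 = 165
  bin 2: 135 + 40 = 175
  bin 3: 125 + 50 = 175
  bin 4: 125 + 50 = 175
  bin 5: 120 + 55 = 175
  bin 6: 95 + 45 = 140
  bin 7: 95 = 95
  bin 8: 90 = 90
That uses only 8 ≤ 9, so 9 bins are enough.

Yes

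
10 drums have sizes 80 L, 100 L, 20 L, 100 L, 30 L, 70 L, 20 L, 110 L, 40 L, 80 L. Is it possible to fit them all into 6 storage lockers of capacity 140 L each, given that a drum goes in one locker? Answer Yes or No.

A valid assignment using 6 storage lockers:
  locker 1: 110 + 30 = 140
  locker 2: 100 + 40 = 140
  locker 3: 100 + 20 + 20 = 140
  locker 4: 80 = 80
  locker 5: 80 = 80
  locker 6: 70 = 70
Every load is within 140 L, so 6 storage lockers suffice.

Yes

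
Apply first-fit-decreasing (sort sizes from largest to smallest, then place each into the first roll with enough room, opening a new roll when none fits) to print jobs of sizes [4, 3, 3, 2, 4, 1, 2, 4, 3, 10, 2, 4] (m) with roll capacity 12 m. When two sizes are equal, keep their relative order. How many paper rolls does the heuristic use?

4

Sorted descending: 10, 4, 4, 4, 4, 3, 3, 3, 2, 2, 2, 1.
  10 → roll 1 (new)  [load 10/12]
  4 → roll 2 (new)  [load 4/12]
  4 → roll 2  [load 8/12]
  4 → roll 2  [load 12/12]
  4 → roll 3 (new)  [load 4/12]
  3 → roll 3  [load 7/12]
  3 → roll 3  [load 10/12]
  3 → roll 4 (new)  [load 3/12]
  2 → roll 1  [load 12/12]
  2 → roll 3  [load 12/12]
  2 → roll 4  [load 5/12]
  1 → roll 4  [load 6/12]
4 paper rolls opened.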